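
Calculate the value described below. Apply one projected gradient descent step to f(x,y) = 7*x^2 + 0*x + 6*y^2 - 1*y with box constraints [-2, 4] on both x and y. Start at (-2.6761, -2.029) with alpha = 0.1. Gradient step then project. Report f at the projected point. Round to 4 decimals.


Step 1: Compute gradient at (-2.6761, -2.029).
grad_x = 2*7*-2.6761 + 0 = -37.4654
grad_y = 2*6*-2.029 - 1 = -25.348
Step 2: Gradient step.
x_raw = -2.6761 - 0.1*-37.4654 = 1.0704
y_raw = -2.029 - 0.1*-25.348 = 0.5058
Step 3: Project onto [-2, 4].
x_proj = clip(1.0704) = 1.0704
y_proj = clip(0.5058) = 0.5058
Step 4: Evaluate f.
f(1.0704, 0.5058) = 9.0501


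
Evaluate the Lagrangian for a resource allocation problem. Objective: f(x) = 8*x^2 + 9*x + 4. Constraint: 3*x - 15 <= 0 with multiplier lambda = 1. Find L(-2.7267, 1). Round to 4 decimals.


Step 1: Evaluate f(x).
f(-2.7267) = 8*(-2.7267)^2 + 9*(-2.7267) + 4 = 38.9388
Step 2: Evaluate g(x).
g(-2.7267) = 3*-2.7267 - 15 = -23.1801
Step 3: Compute Lagrangian.
L = 38.9388 + 1*-23.1801 = 15.7587


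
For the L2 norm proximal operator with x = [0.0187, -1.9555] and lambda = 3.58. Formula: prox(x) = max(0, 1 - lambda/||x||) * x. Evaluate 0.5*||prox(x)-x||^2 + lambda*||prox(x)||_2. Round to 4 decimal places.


Step 1: Compute ||x||.
||x|| = 1.9556
Step 2: Compute scaling factor.
scale = max(0, 1 - 3.58/1.9556) = 0.0
Step 3: prox(x) = [0.0, -0.0]
||prox(x)|| = 0.0
Step 4: Proximal objective.
0.5*||prox-x||^2 = 1.9122
lambda*||prox|| = 0.0
Total = 1.9122


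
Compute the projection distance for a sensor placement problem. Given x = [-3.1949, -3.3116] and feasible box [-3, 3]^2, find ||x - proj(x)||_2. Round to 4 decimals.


Project each component onto [-3, 3].
clip(-3.1949) = -3.0, clip(-3.3116) = -3.0
Projection = [-3.0, -3.0]
Squared diffs: [0.038, 0.0971]
Distance = sqrt(0.1351) = 0.3675


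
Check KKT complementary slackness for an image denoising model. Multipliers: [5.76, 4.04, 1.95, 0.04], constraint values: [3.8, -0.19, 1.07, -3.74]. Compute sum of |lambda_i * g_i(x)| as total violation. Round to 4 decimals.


KKT complementary slackness check:
lambda_1 * g_1 = 5.76 * 3.8 = 21.888
lambda_2 * g_2 = 4.04 * -0.19 = -0.7676
lambda_3 * g_3 = 1.95 * 1.07 = 2.0865
lambda_4 * g_4 = 0.04 * -3.74 = -0.1496
Total violation = 21.888 + 0.7676 + 2.0865 + 0.1496 = 24.8917


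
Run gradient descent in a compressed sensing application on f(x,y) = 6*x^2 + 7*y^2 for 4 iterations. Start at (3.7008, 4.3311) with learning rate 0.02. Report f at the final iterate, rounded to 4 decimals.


Gradient descent on f(x,y) = 6*x^2 + 7*y^2.
Starting point: (3.7008, 4.3311), alpha = 0.02
Step 1: grad_x = 2*6*3.7008 = 44.4096, grad_y = 2*7*4.3311 = 60.6354
  x_1 = 3.7008 - 0.02*44.4096 = 2.8126
  y_1 = 4.3311 - 0.02*60.6354 = 3.1184
Step 2: grad_x = 2*6*2.8126 = 33.7513, grad_y = 2*7*3.1184 = 43.6575
  x_2 = 2.8126 - 0.02*33.7513 = 2.1376
  y_2 = 3.1184 - 0.02*43.6575 = 2.2452
Step 3: grad_x = 2*6*2.1376 = 25.651, grad_y = 2*7*2.2452 = 31.4334
  x_3 = 2.1376 - 0.02*25.651 = 1.6246
  y_3 = 2.2452 - 0.02*31.4334 = 1.6166
Step 4: grad_x = 2*6*1.6246 = 19.4947, grad_y = 2*7*1.6166 = 22.632
  x_4 = 1.6246 - 0.02*19.4947 = 1.2347
  y_4 = 1.6166 - 0.02*22.632 = 1.1639
f(1.2347, 1.1639) = 6*1.2347^2 + 7*1.1639^2 = 18.6296


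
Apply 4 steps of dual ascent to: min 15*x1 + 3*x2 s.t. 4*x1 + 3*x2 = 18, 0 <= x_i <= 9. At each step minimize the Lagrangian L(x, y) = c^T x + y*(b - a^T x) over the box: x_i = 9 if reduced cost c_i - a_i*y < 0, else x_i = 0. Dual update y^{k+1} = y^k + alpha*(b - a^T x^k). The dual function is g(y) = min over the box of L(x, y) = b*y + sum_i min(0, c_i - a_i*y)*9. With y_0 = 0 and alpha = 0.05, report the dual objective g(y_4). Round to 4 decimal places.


Dual ascent for LP: min 15*x1 + 3*x2, 4*x1 + 3*x2 = 18, 0 <= x_i <= 9
Step 1: y^k = 0.0, reduced costs: (15.0, 3.0)
  x^k = (0.0, 0.0), subgradient = b - a^T x = 18.0
  y^{k+1} = 0.0 + 0.05*18.0 = 0.9
Step 2: y^k = 0.9, reduced costs: (11.4, 0.3)
  x^k = (0.0, 0.0), subgradient = b - a^T x = 18.0
  y^{k+1} = 0.9 + 0.05*18.0 = 1.8
Step 3: y^k = 1.8, reduced costs: (7.8, -2.4)
  x^k = (0.0, 9.0), subgradient = b - a^T x = -9.0
  y^{k+1} = 1.8 + 0.05*-9.0 = 1.35
Step 4: y^k = 1.35, reduced costs: (9.6, -1.05)
  x^k = (0.0, 9.0), subgradient = b - a^T x = -9.0
  y^{k+1} = 1.35 + 0.05*-9.0 = 0.9
Dual objective at y_4 = 0.9: reduced costs (11.4, 0.3), box minimizer x = (0.0, 0.0)
g(y_4) = b*y + (c1 - a1*y)*x1 + (c2 - a2*y)*x2 = 18*0.9 + 11.4*0.0 + 0.3*0.0 = 16.2 + 0.0 + 0.0 = 16.2


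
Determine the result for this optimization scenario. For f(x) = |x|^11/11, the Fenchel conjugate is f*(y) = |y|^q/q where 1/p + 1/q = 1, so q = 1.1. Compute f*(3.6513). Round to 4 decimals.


The conjugate exponent q satisfies 1/p + 1/q = 1.
p = 11, so q = 11/(11 - 1) = 1.1
|y|^q = 3.6513^1.1 = 4.1562
f*(3.6513) = 4.1562 / 1.1 = 3.7783


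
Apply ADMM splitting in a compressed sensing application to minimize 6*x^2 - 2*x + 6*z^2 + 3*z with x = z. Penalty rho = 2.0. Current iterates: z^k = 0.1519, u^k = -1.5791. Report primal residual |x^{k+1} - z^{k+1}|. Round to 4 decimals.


ADMM iteration with rho = 2.0, z^k = 0.1519, u^k = -1.5791
Step 1: x-update.
Minimize 6*x^2 - 2*x + (2.0/2)*(x - 0.1519 - 1.5791)^2
FOC: (2*6 + 2.0)*x = 2 + 2.0*(0.1519 + 1.5791)
x^{k+1} = 0.3901
Step 2: z-update.
Minimize 6*z^2 + 3*z + (2.0/2)*(0.3901 - z - 1.5791)^2
FOC: (2*6 + 2.0)*z = -3 + 2.0*(0.3901 - 1.5791)
z^{k+1} = -0.3841
Step 3: u-update.
u^{k+1} = -1.5791 + 0.3901 + 0.3841 = -0.8048
Step 4: Primal residual = |0.3901 + 0.3841| = 0.7743


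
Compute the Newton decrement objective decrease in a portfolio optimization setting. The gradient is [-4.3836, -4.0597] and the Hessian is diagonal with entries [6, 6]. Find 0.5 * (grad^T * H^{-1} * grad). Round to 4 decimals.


Step 1: H is diagonal, so H^(-1) * g = [-0.7306, -0.6766].
Step 2: g^T H^(-1) g = sum_i g_i^2 / H_ii
  = (-4.3836)^2/6 + (-4.0597)^2/6
  = 3.2027 + 2.7469 = 5.9495
Step 3: Objective decrease = 0.5 * g^T H^(-1) g = 2.9748


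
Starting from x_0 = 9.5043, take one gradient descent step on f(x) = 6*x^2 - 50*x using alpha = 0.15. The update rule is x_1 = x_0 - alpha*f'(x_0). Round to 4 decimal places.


We compute the gradient at x_0 and apply the update.
f'(x) = 12*x - 50
f'(9.5043) = 12*9.5043 - 50 = 64.0516
x_1 = 9.5043 - 0.15*64.0516 = -0.1034


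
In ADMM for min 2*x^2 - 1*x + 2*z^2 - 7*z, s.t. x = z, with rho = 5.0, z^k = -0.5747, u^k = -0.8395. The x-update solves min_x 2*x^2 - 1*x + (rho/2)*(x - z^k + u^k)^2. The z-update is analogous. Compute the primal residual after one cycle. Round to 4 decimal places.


ADMM iteration with rho = 5.0, z^k = -0.5747, u^k = -0.8395
Step 1: x-update.
Minimize 2*x^2 - 1*x + (5.0/2)*(x + 0.5747 - 0.8395)^2
FOC: (2*2 + 5.0)*x = 1 + 5.0*(-0.5747 + 0.8395)
x^{k+1} = 0.2582
Step 2: z-update.
Minimize 2*z^2 - 7*z + (5.0/2)*(0.2582 - z - 0.8395)^2
FOC: (2*2 + 5.0)*z = 7 + 5.0*(0.2582 - 0.8395)
z^{k+1} = 0.4548
Step 3: u-update.
u^{k+1} = -0.8395 + 0.2582 - 0.4548 = -1.0361
Step 4: Primal residual = |0.2582 - 0.4548| = 0.1966


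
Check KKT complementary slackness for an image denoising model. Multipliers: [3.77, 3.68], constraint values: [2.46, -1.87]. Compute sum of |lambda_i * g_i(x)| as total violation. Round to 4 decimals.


KKT complementary slackness check:
lambda_1 * g_1 = 3.77 * 2.46 = 9.2742
lambda_2 * g_2 = 3.68 * -1.87 = -6.8816
Total violation = 9.2742 + 6.8816 = 16.1558


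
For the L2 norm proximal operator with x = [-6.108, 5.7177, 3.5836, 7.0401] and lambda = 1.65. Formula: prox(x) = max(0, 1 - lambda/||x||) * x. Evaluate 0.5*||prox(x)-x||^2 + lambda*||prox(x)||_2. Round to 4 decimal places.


Step 1: Compute ||x||.
||x|| = 11.5067
Step 2: Compute scaling factor.
scale = max(0, 1 - 1.65/11.5067) = 0.8566
Step 3: prox(x) = [-5.2321, 4.8978, 3.0697, 6.0306]
||prox(x)|| = 9.8567
Step 4: Proximal objective.
0.5*||prox-x||^2 = 1.3613
lambda*||prox|| = 16.2636
Total = 17.6249


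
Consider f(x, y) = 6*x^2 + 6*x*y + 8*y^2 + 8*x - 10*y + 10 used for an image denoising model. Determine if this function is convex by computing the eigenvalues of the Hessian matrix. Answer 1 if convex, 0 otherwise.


The Hessian of f(x,y) = 6*x^2 + 6*x*y + 8*y^2 + 8*x - 10*y + 10 is:
H = [[12, 6], [6, 16]]
Trace = 12 + 16 = 28
Determinant = 12*16 - (6)^2 = 156
Discriminant = (28)^2 - 4*156 = 160.0
Eigenvalues: lambda_1 = 7.6754, lambda_2 = 20.3246
The function is convex.

1


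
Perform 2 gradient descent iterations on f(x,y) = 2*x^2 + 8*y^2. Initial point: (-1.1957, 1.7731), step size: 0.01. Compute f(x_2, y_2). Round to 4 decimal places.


Gradient descent on f(x,y) = 2*x^2 + 8*y^2.
Starting point: (-1.1957, 1.7731), alpha = 0.01
Step 1: grad_x = 2*2*-1.1957 = -4.7828, grad_y = 2*8*1.7731 = 28.3696
  x_1 = -1.1957 - 0.01*-4.7828 = -1.1479
  y_1 = 1.7731 - 0.01*28.3696 = 1.4894
Step 2: grad_x = 2*2*-1.1479 = -4.5915, grad_y = 2*8*1.4894 = 23.8305
  x_2 = -1.1479 - 0.01*-4.5915 = -1.102
  y_2 = 1.4894 - 0.01*23.8305 = 1.2511
f(-1.102, 1.2511) = 2*(-1.102)^2 + 8*1.2511^2 = 14.9506


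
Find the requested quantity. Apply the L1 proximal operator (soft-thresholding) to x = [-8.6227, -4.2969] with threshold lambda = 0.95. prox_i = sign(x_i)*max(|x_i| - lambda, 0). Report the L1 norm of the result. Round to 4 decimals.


Soft-thresholding with lambda = 0.95:
prox(-8.6227) = sign(-8.6227)*max(|-8.6227| - 0.95, 0) = -7.6727
prox(-4.2969) = sign(-4.2969)*max(|-4.2969| - 0.95, 0) = -3.3469
prox(x) = [-7.6727, -3.3469]
||prox(x)||_1 = 7.6727 + 3.3469 = 11.0196


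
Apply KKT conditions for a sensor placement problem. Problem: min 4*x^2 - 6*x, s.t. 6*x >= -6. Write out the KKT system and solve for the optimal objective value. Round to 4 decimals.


Step 1: Try lambda = 0 (constraint inactive).
Stationarity: 2*4*x - 6 = 0
x* = 6/(2*4) = 0.75
Check constraint: 6*0.75 = 4.5 >= -6 -- satisfied.
Step 2: Compute optimal value.
f(x*) = 4*0.75^2 - 6*0.75 = -2.25


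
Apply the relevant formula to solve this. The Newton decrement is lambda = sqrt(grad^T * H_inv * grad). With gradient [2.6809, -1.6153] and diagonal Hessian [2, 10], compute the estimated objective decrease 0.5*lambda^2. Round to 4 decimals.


Step 1: H is diagonal, so H^(-1) * g = [1.3405, -0.1615].
Step 2: g^T H^(-1) g = sum_i g_i^2 / H_ii
  = (2.6809)^2/2 + (-1.6153)^2/10
  = 3.5936 + 0.2609 = 3.8545
Step 3: Objective decrease = 0.5 * g^T H^(-1) g = 1.9273


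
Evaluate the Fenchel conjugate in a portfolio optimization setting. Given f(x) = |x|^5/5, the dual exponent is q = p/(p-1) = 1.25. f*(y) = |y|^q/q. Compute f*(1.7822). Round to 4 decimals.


The conjugate exponent q satisfies 1/p + 1/q = 1.
p = 5, so q = 5/(5 - 1) = 1.25
|y|^q = 1.7822^1.25 = 2.0592
f*(1.7822) = 2.0592 / 1.25 = 1.6473


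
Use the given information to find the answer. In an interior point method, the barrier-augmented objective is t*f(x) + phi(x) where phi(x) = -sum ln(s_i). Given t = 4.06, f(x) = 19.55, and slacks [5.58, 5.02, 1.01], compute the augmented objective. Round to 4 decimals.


Step 1: Compute log-barrier.
ln values: [1.7192, 1.6134, 0.01]
phi = -(1.7192 + 1.6134 + 0.01) = -3.3426
Step 2: Compute augmented objective.
t*f(x) = 4.06*19.55 = 79.373
Total = 79.373 - 3.3426 = 76.0304


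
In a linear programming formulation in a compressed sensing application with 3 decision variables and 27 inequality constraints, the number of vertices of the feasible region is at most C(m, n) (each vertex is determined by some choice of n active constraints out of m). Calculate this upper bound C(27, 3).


Each vertex corresponds to some choice of n active constraints out of m, so the number of vertices is at most C(m, n) = m! / (n!(m-n)!).
m = 27, n = 3
Numerator: 27 * 26 * 25
Denominator: 3! = 6
C(27, 3) = 2925


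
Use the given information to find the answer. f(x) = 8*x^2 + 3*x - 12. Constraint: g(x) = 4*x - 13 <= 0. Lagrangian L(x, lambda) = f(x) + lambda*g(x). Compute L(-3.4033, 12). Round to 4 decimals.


Step 1: Evaluate f(x).
f(-3.4033) = 8*(-3.4033)^2 + 3*(-3.4033) - 12 = 70.4497
Step 2: Evaluate g(x).
g(-3.4033) = 4*-3.4033 - 13 = -26.6132
Step 3: Compute Lagrangian.
L = 70.4497 + 12*-26.6132 = -248.9087


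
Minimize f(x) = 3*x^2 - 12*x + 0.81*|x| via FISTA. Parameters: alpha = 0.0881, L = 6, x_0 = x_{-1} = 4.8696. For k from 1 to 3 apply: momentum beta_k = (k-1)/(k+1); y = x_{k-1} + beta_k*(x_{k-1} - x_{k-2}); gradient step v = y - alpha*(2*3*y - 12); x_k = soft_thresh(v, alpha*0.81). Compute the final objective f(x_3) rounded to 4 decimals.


FISTA on f(x) = 3*x^2 - 12*x + 0.81*|x|
L = 6, alpha = 0.0881
Iteration 1: beta = 0.0, y = 4.8696 + 0.0*(4.8696 - 4.8696) = 4.8696
  grad(y) = 17.2176, v = y - alpha*grad = 3.3527
  prox(v) = soft_thresh(3.3527, 0.0714) = 3.2814
Iteration 2: beta = 0.3333, y = 3.2814 + 0.3333*(3.2814 - 4.8696) = 2.752
  grad(y) = 4.5117, v = y - alpha*grad = 2.3545
  prox(v) = soft_thresh(2.3545, 0.0714) = 2.2831
Iteration 3: beta = 0.5, y = 2.2831 + 0.5*(2.2831 - 3.2814) = 1.784
  grad(y) = -1.2961, v = y - alpha*grad = 1.8982
  prox(v) = soft_thresh(1.8982, 0.0714) = 1.8268
f(x_3) = 3*1.8268^2 - 12*1.8268 + 0.81*|1.8268| = -10.4303


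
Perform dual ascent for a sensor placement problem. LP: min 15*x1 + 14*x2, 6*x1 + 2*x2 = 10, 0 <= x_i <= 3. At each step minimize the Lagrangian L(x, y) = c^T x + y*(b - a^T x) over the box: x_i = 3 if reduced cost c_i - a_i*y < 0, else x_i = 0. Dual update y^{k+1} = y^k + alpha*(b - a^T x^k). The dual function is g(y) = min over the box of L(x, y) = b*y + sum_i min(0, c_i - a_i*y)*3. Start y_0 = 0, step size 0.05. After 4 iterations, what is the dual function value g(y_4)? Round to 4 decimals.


Dual ascent for LP: min 15*x1 + 14*x2, 6*x1 + 2*x2 = 10, 0 <= x_i <= 3
Step 1: y^k = 0.0, reduced costs: (15.0, 14.0)
  x^k = (0.0, 0.0), subgradient = b - a^T x = 10.0
  y^{k+1} = 0.0 + 0.05*10.0 = 0.5
Step 2: y^k = 0.5, reduced costs: (12.0, 13.0)
  x^k = (0.0, 0.0), subgradient = b - a^T x = 10.0
  y^{k+1} = 0.5 + 0.05*10.0 = 1.0
Step 3: y^k = 1.0, reduced costs: (9.0, 12.0)
  x^k = (0.0, 0.0), subgradient = b - a^T x = 10.0
  y^{k+1} = 1.0 + 0.05*10.0 = 1.5
Step 4: y^k = 1.5, reduced costs: (6.0, 11.0)
  x^k = (0.0, 0.0), subgradient = b - a^T x = 10.0
  y^{k+1} = 1.5 + 0.05*10.0 = 2.0
Dual objective at y_4 = 2.0: reduced costs (3.0, 10.0), box minimizer x = (0.0, 0.0)
g(y_4) = b*y + (c1 - a1*y)*x1 + (c2 - a2*y)*x2 = 10*2.0 + 3.0*0.0 + 10.0*0.0 = 20.0 + 0.0 + 0.0 = 20.0


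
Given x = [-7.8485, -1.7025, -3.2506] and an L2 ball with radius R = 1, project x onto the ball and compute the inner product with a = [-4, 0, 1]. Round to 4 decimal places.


Step 1: Compute ||x|| (intermediates to 6 decimals).
||x|| = sqrt((-7.8485)^2 + (-1.7025)^2 + (-3.2506)^2) = 8.66394
Step 2: Project.
Since ||x|| > R, scale = R/||x|| = 1/8.66394 = 0.115421, proj(x) = scale * x
proj(x) = [-0.905882, -0.196504, -0.375188]
Step 3: Dot product.
a^T * proj(x) = -4*(-0.905882) + 0*(-0.196504) + 1*(-0.375188) = 3.2483


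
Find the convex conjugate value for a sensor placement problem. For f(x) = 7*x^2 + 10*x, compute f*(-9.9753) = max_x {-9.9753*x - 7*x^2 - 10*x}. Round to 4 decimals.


f*(y) = sup_x {y*x - a*x^2 - b*x} = sup_x {(y-b)*x - a*x^2}
FOC: (y - b) - 2a*x = 0 => x* = (y - b)/(2a)
x* = (-9.9753 - 10)/(2*7) = -1.4268
f*(-9.9753) = (y-b)^2/(4a) = (-9.9753 - 10)^2/(4*7)
= 399.0126/28 = 14.2505


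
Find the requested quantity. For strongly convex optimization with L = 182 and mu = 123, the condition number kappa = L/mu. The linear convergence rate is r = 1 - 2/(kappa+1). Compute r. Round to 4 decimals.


Step 1: Compute the condition number.
kappa = L/mu = 182/123 = 1.4797
Step 2: Compute the convergence rate.
r = 1 - 2/(kappa + 1) = 1 - 2*mu/(L + mu) = (L - mu)/(L + mu) = 59/305 = 0.1934


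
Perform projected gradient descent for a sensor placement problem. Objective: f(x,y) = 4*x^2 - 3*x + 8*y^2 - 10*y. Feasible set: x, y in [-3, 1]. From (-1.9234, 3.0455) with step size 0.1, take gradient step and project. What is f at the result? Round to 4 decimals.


Step 1: Compute gradient at (-1.9234, 3.0455).
grad_x = 2*4*-1.9234 - 3 = -18.3872
grad_y = 2*8*3.0455 - 10 = 38.728
Step 2: Gradient step.
x_raw = -1.9234 - 0.1*-18.3872 = -0.0847
y_raw = 3.0455 - 0.1*38.728 = -0.8273
Step 3: Project onto [-3, 1].
x_proj = clip(-0.0847) = -0.0847
y_proj = clip(-0.8273) = -0.8273
Step 4: Evaluate f.
f(-0.0847, -0.8273) = 14.0311


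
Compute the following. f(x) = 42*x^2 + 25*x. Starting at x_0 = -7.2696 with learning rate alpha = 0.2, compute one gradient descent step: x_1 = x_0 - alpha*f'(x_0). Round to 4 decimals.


We compute the gradient at x_0 and apply the update.
f'(x) = 84*x + 25
f'(-7.2696) = 84*-7.2696 + 25 = -585.6464
x_1 = -7.2696 - 0.2*-585.6464 = 109.8597


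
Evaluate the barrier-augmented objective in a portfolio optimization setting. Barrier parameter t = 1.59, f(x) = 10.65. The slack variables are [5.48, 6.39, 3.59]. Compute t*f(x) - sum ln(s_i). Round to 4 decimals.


Step 1: Compute log-barrier.
ln values: [1.7011, 1.8547, 1.2782]
phi = -(1.7011 + 1.8547 + 1.2782) = -4.834
Step 2: Compute augmented objective.
t*f(x) = 1.59*10.65 = 16.9335
Total = 16.9335 - 4.834 = 12.0995


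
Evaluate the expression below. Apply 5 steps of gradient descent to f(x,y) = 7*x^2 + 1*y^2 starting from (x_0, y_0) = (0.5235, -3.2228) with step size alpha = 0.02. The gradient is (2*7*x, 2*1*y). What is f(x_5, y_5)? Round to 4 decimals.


Gradient descent on f(x,y) = 7*x^2 + 1*y^2.
Starting point: (0.5235, -3.2228), alpha = 0.02
Step 1: grad_x = 2*7*0.5235 = 7.329, grad_y = 2*1*-3.2228 = -6.4456
  x_1 = 0.5235 - 0.02*7.329 = 0.3769
  y_1 = -3.2228 - 0.02*-6.4456 = -3.0939
Step 2: grad_x = 2*7*0.3769 = 5.2769, grad_y = 2*1*-3.0939 = -6.1878
  x_2 = 0.3769 - 0.02*5.2769 = 0.2714
  y_2 = -3.0939 - 0.02*-6.1878 = -2.9701
Step 3: grad_x = 2*7*0.2714 = 3.7994, grad_y = 2*1*-2.9701 = -5.9403
  x_3 = 0.2714 - 0.02*3.7994 = 0.1954
  y_3 = -2.9701 - 0.02*-5.9403 = -2.8513
Step 4: grad_x = 2*7*0.1954 = 2.7355, grad_y = 2*1*-2.8513 = -5.7027
  x_4 = 0.1954 - 0.02*2.7355 = 0.1407
  y_4 = -2.8513 - 0.02*-5.7027 = -2.7373
Step 5: grad_x = 2*7*0.1407 = 1.9696, grad_y = 2*1*-2.7373 = -5.4745
  x_5 = 0.1407 - 0.02*1.9696 = 0.1013
  y_5 = -2.7373 - 0.02*-5.4745 = -2.6278
f(0.1013, -2.6278) = 7*0.1013^2 + 1*(-2.6278)^2 = 6.9771


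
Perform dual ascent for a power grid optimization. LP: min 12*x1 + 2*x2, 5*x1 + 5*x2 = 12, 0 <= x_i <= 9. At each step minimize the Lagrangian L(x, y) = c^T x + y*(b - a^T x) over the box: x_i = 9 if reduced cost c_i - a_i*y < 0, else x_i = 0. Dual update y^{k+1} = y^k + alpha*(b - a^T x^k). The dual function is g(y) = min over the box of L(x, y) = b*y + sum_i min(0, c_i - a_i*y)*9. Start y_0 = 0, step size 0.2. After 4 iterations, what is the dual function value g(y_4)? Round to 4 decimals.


Dual ascent for LP: min 12*x1 + 2*x2, 5*x1 + 5*x2 = 12, 0 <= x_i <= 9
Step 1: y^k = 0.0, reduced costs: (12.0, 2.0)
  x^k = (0.0, 0.0), subgradient = b - a^T x = 12.0
  y^{k+1} = 0.0 + 0.2*12.0 = 2.4
Step 2: y^k = 2.4, reduced costs: (0.0, -10.0)
  x^k = (0.0, 9.0), subgradient = b - a^T x = -33.0
  y^{k+1} = 2.4 + 0.2*-33.0 = -4.2
Step 3: y^k = -4.2, reduced costs: (33.0, 23.0)
  x^k = (0.0, 0.0), subgradient = b - a^T x = 12.0
  y^{k+1} = -4.2 + 0.2*12.0 = -1.8
Step 4: y^k = -1.8, reduced costs: (21.0, 11.0)
  x^k = (0.0, 0.0), subgradient = b - a^T x = 12.0
  y^{k+1} = -1.8 + 0.2*12.0 = 0.6
Dual objective at y_4 = 0.6: reduced costs (9.0, -1.0), box minimizer x = (0.0, 9.0)
g(y_4) = b*y + (c1 - a1*y)*x1 + (c2 - a2*y)*x2 = 12*0.6 + 9.0*0.0 + (-1.0)*9.0 = 7.2 + 0.0 - 9.0 = -1.8


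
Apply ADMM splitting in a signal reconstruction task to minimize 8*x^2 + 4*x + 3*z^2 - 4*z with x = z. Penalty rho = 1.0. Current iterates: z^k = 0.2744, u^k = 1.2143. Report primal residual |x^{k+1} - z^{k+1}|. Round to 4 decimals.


ADMM iteration with rho = 1.0, z^k = 0.2744, u^k = 1.2143
Step 1: x-update.
Minimize 8*x^2 + 4*x + (1.0/2)*(x - 0.2744 + 1.2143)^2
FOC: (2*8 + 1.0)*x = -4 + 1.0*(0.2744 - 1.2143)
x^{k+1} = -0.2906
Step 2: z-update.
Minimize 3*z^2 - 4*z + (1.0/2)*(-0.2906 - z + 1.2143)^2
FOC: (2*3 + 1.0)*z = 4 + 1.0*(-0.2906 + 1.2143)
z^{k+1} = 0.7034
Step 3: u-update.
u^{k+1} = 1.2143 - 0.2906 - 0.7034 = 0.2203
Step 4: Primal residual = |-0.2906 - 0.7034| = 0.994


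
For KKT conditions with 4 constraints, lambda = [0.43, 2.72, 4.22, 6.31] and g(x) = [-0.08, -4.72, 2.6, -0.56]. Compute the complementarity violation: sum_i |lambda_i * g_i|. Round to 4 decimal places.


KKT complementary slackness check:
lambda_1 * g_1 = 0.43 * -0.08 = -0.0344
lambda_2 * g_2 = 2.72 * -4.72 = -12.8384
lambda_3 * g_3 = 4.22 * 2.6 = 10.972
lambda_4 * g_4 = 6.31 * -0.56 = -3.5336
Total violation = 0.0344 + 12.8384 + 10.972 + 3.5336 = 27.3784


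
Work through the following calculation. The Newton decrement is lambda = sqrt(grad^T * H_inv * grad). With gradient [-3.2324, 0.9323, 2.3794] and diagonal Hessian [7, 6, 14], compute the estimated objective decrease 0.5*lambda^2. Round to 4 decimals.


Step 1: H is diagonal, so H^(-1) * g = [-0.4618, 0.1554, 0.17].
Step 2: g^T H^(-1) g = sum_i g_i^2 / H_ii
  = (-3.2324)^2/7 + (0.9323)^2/6 + (2.3794)^2/14
  = 1.4926 + 0.1449 + 0.4044 = 2.0419
Step 3: Objective decrease = 0.5 * g^T H^(-1) g = 1.0209


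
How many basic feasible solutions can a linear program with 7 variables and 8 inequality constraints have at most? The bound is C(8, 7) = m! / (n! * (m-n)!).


Each vertex corresponds to some choice of n active constraints out of m, so the number of vertices is at most C(m, n) = m! / (n!(m-n)!).
m = 8, n = 7
Numerator: 8 * 7 * 6 * 5 * 4 * 3 * 2
Denominator: 7! = 5040
C(8, 7) = 8


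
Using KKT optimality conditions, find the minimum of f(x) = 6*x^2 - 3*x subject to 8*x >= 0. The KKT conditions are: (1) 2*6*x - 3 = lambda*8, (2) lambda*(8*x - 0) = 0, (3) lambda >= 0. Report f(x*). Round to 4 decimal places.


Step 1: Try lambda = 0 (constraint inactive).
Stationarity: 2*6*x - 3 = 0
x* = 3/(2*6) = 0.25
Check constraint: 8*0.25 = 2.0 >= 0 -- satisfied.
Step 2: Compute optimal value.
f(x*) = 6*0.25^2 - 3*0.25 = -0.375


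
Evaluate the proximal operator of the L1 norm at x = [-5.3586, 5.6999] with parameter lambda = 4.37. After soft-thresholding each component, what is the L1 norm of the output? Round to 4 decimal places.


Soft-thresholding with lambda = 4.37:
prox(-5.3586) = sign(-5.3586)*max(|-5.3586| - 4.37, 0) = -0.9886
prox(5.6999) = sign(5.6999)*max(|5.6999| - 4.37, 0) = 1.3299
prox(x) = [-0.9886, 1.3299]
||prox(x)||_1 = 0.9886 + 1.3299 = 2.3185


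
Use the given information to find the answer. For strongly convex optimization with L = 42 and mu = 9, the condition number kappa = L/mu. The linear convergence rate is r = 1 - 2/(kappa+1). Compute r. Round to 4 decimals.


Step 1: Compute the condition number.
kappa = L/mu = 42/9 = 4.6667
Step 2: Compute the convergence rate.
r = 1 - 2/(kappa + 1) = 1 - 2*mu/(L + mu) = (L - mu)/(L + mu) = 33/51 = 0.6471


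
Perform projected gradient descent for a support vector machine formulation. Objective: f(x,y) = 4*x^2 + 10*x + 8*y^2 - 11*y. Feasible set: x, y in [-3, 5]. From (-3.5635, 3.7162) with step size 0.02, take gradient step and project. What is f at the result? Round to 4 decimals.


Step 1: Compute gradient at (-3.5635, 3.7162).
grad_x = 2*4*-3.5635 + 10 = -18.508
grad_y = 2*8*3.7162 - 11 = 48.4592
Step 2: Gradient step.
x_raw = -3.5635 - 0.02*-18.508 = -3.1933
y_raw = 3.7162 - 0.02*48.4592 = 2.747
Step 3: Project onto [-3, 5].
x_proj = clip(-3.1933) = -3.0
y_proj = clip(2.747) = 2.747
Step 4: Evaluate f.
f(-3.0, 2.747) = 36.1516


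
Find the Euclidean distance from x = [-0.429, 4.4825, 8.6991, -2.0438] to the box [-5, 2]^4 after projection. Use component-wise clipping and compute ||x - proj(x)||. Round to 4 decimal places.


Project each component onto [-5, 2].
clip(-0.429) = -0.429, clip(4.4825) = 2.0, clip(8.6991) = 2.0, clip(-2.0438) = -2.0438
Projection = [-0.429, 2.0, 2.0, -2.0438]
Squared diffs: [0.0, 6.1628, 44.8779, 0.0]
Distance = sqrt(51.0407) = 7.1443


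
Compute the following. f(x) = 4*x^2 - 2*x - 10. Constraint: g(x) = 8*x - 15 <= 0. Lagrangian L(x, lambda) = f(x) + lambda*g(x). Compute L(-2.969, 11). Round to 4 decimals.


Step 1: Evaluate f(x).
f(-2.969) = 4*(-2.969)^2 - 2*(-2.969) - 10 = 31.1978
Step 2: Evaluate g(x).
g(-2.969) = 8*-2.969 - 15 = -38.752
Step 3: Compute Lagrangian.
L = 31.1978 + 11*-38.752 = -395.0742


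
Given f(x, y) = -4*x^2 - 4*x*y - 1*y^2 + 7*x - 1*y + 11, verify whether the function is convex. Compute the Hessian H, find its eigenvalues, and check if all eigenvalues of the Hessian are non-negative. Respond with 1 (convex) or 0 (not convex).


The Hessian of f(x,y) = -4*x^2 - 4*x*y - 1*y^2 + 7*x - 1*y + 11 is:
H = [[-8, -4], [-4, -2]]
Trace = -8 - 2 = -10
Determinant = -8*-2 - (-4)^2 = 0
Discriminant = (-10)^2 - 4*0 = 100.0
Eigenvalues: lambda_1 = -10.0, lambda_2 = 0.0
The function is not convex.

0


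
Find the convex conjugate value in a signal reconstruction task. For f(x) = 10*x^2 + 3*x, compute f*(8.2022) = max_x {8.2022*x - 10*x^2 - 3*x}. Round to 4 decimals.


f*(y) = sup_x {y*x - a*x^2 - b*x} = sup_x {(y-b)*x - a*x^2}
FOC: (y - b) - 2a*x = 0 => x* = (y - b)/(2a)
x* = (8.2022 - 3)/(2*10) = 0.2601
f*(8.2022) = (y-b)^2/(4a) = (8.2022 - 3)^2/(4*10)
= 27.0629/40 = 0.6766


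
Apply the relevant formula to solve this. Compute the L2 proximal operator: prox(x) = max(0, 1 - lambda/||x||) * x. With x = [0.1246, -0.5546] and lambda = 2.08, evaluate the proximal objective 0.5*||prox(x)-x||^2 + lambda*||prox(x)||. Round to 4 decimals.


Step 1: Compute ||x||.
||x|| = 0.5684
Step 2: Compute scaling factor.
scale = max(0, 1 - 2.08/0.5684) = 0.0
Step 3: prox(x) = [0.0, -0.0]
||prox(x)|| = 0.0
Step 4: Proximal objective.
0.5*||prox-x||^2 = 0.1616
lambda*||prox|| = 0.0
Total = 0.1616


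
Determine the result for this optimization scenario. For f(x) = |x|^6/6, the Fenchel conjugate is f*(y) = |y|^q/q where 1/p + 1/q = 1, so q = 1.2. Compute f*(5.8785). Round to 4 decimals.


The conjugate exponent q satisfies 1/p + 1/q = 1.
p = 6, so q = 6/(6 - 1) = 1.2
|y|^q = 5.8785^1.2 = 8.3776
f*(5.8785) = 8.3776 / 1.2 = 6.9813


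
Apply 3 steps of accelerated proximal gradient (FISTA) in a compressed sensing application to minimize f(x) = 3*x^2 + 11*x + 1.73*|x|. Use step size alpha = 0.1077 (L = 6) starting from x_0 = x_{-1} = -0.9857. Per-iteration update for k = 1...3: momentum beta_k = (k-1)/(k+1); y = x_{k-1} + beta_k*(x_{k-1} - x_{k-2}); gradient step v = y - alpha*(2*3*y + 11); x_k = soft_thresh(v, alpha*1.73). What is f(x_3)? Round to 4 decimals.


FISTA on f(x) = 3*x^2 + 11*x + 1.73*|x|
L = 6, alpha = 0.1077
Iteration 1: beta = 0.0, y = -0.9857 + 0.0*(-0.9857 + 0.9857) = -0.9857
  grad(y) = 5.0858, v = y - alpha*grad = -1.5334
  prox(v) = soft_thresh(-1.5334, 0.1863) = -1.3471
Iteration 2: beta = 0.3333, y = -1.3471 + 0.3333*(-1.3471 + 0.9857) = -1.4676
  grad(y) = 2.1944, v = y - alpha*grad = -1.7039
  prox(v) = soft_thresh(-1.7039, 0.1863) = -1.5176
Iteration 3: beta = 0.5, y = -1.5176 + 0.5*(-1.5176 + 1.3471) = -1.6029
  grad(y) = 1.3828, v = y - alpha*grad = -1.7518
  prox(v) = soft_thresh(-1.7518, 0.1863) = -1.5655
f(x_3) = 3*(-1.5655)^2 + 11*(-1.5655) + 1.73*|-1.5655| = -7.1598


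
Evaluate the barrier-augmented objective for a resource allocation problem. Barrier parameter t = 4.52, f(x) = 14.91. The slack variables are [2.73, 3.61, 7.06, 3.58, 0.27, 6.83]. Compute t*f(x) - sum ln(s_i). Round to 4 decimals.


Step 1: Compute log-barrier.
ln values: [1.0043, 1.2837, 1.9544, 1.2754, -1.3093, 1.9213]
phi = -(1.0043 + 1.2837 + 1.9544 + 1.2754 - 1.3093 + 1.9213) = -6.1298
Step 2: Compute augmented objective.
t*f(x) = 4.52*14.91 = 67.3932
Total = 67.3932 - 6.1298 = 61.2634


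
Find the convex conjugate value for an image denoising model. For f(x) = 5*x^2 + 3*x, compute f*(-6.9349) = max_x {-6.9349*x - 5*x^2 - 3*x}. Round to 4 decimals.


f*(y) = sup_x {y*x - a*x^2 - b*x} = sup_x {(y-b)*x - a*x^2}
FOC: (y - b) - 2a*x = 0 => x* = (y - b)/(2a)
x* = (-6.9349 - 3)/(2*5) = -0.9935
f*(-6.9349) = (y-b)^2/(4a) = (-6.9349 - 3)^2/(4*5)
= 98.7022/20 = 4.9351


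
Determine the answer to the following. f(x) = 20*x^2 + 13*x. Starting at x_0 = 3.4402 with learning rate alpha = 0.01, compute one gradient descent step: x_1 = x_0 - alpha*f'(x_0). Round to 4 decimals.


We compute the gradient at x_0 and apply the update.
f'(x) = 40*x + 13
f'(3.4402) = 40*3.4402 + 13 = 150.608
x_1 = 3.4402 - 0.01*150.608 = 1.9341


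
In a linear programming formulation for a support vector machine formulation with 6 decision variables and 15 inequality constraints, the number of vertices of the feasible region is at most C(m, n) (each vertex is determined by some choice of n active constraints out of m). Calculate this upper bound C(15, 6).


Each vertex corresponds to some choice of n active constraints out of m, so the number of vertices is at most C(m, n) = m! / (n!(m-n)!).
m = 15, n = 6
Numerator: 15 * 14 * 13 * 12 * 11 * 10
Denominator: 6! = 720
C(15, 6) = 5005


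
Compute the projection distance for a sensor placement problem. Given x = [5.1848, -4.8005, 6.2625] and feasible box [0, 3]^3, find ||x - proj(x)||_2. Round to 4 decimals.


Project each component onto [0, 3].
clip(5.1848) = 3.0, clip(-4.8005) = 0.0, clip(6.2625) = 3.0
Projection = [3.0, 0.0, 3.0]
Squared diffs: [4.7734, 23.0448, 10.6439]
Distance = sqrt(38.4621) = 6.2018


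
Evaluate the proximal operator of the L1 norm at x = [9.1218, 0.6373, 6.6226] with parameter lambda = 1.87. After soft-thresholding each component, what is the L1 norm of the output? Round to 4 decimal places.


Soft-thresholding with lambda = 1.87:
prox(9.1218) = sign(9.1218)*max(|9.1218| - 1.87, 0) = 7.2518
prox(0.6373) = sign(0.6373)*max(|0.6373| - 1.87, 0) = 0.0
prox(6.6226) = sign(6.6226)*max(|6.6226| - 1.87, 0) = 4.7526
prox(x) = [7.2518, 0.0, 4.7526]
||prox(x)||_1 = 7.2518 + 0.0 + 4.7526 = 12.0044


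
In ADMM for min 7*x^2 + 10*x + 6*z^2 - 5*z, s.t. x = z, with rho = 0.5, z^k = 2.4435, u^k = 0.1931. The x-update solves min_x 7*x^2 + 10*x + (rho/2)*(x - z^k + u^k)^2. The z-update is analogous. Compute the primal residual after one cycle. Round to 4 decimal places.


ADMM iteration with rho = 0.5, z^k = 2.4435, u^k = 0.1931
Step 1: x-update.
Minimize 7*x^2 + 10*x + (0.5/2)*(x - 2.4435 + 0.1931)^2
FOC: (2*7 + 0.5)*x = -10 + 0.5*(2.4435 - 0.1931)
x^{k+1} = -0.6121
Step 2: z-update.
Minimize 6*z^2 - 5*z + (0.5/2)*(-0.6121 - z + 0.1931)^2
FOC: (2*6 + 0.5)*z = 5 + 0.5*(-0.6121 + 0.1931)
z^{k+1} = 0.3832
Step 3: u-update.
u^{k+1} = 0.1931 - 0.6121 - 0.3832 = -0.8022
Step 4: Primal residual = |-0.6121 - 0.3832| = 0.9953


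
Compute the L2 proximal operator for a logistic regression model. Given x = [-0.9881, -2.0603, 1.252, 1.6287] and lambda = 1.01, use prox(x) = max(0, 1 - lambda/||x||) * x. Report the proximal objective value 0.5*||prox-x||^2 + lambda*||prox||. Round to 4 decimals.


Step 1: Compute ||x||.
||x|| = 3.0727
Step 2: Compute scaling factor.
scale = max(0, 1 - 1.01/3.0727) = 0.6713
Step 3: prox(x) = [-0.6633, -1.3831, 0.8405, 1.0933]
||prox(x)|| = 2.0627
Step 4: Proximal objective.
0.5*||prox-x||^2 = 0.5101
lambda*||prox|| = 2.0833
Total = 2.5934


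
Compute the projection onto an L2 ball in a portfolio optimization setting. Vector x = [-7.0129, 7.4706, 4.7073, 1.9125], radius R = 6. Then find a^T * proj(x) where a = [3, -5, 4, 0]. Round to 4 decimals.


Step 1: Compute ||x|| (intermediates to 6 decimals).
||x|| = sqrt((-7.0129)^2 + 7.4706^2 + 4.7073^2 + 1.9125^2) = 11.437087
Step 2: Project.
Since ||x|| > R, scale = R/||x|| = 6/11.437087 = 0.524609, proj(x) = scale * x
proj(x) = [-3.67903, 3.919144, 2.469492, 1.003315]
Step 3: Dot product.
a^T * proj(x) = 3*(-3.67903) - 5*3.919144 + 4*2.469492 + 0*1.003315 = -20.7548


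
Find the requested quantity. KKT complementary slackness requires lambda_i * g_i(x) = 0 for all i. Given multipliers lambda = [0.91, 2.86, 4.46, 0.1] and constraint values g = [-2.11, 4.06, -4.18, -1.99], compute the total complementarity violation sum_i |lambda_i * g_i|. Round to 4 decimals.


KKT complementary slackness check:
lambda_1 * g_1 = 0.91 * -2.11 = -1.9201
lambda_2 * g_2 = 2.86 * 4.06 = 11.6116
lambda_3 * g_3 = 4.46 * -4.18 = -18.6428
lambda_4 * g_4 = 0.1 * -1.99 = -0.199
Total violation = 1.9201 + 11.6116 + 18.6428 + 0.199 = 32.3735


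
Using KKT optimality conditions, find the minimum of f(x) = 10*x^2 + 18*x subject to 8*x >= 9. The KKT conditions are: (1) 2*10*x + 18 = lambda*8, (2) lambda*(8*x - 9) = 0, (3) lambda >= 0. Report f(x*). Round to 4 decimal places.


Step 1: Try lambda = 0 (constraint inactive).
x_unc = -18/(2*10) = -0.9
Check: 8*-0.9 = -7.2 < 9 -- violated!
Step 2: Constraint must be active: 8*x = 9
x* = 9/8 = 1.125
lambda = (2*10*1.125 + 18)/8 = 5.0625
Step 3: Compute optimal value.
f(x*) = 10*1.125^2 + 18*1.125 = 32.9063


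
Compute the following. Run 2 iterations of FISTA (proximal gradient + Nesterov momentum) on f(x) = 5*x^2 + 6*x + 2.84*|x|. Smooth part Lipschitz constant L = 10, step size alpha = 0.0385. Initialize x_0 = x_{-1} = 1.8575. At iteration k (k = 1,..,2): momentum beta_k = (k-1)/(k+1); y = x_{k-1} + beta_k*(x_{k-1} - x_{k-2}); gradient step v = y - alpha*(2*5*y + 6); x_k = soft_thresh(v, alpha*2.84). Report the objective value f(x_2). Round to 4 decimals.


FISTA on f(x) = 5*x^2 + 6*x + 2.84*|x|
L = 10, alpha = 0.0385
Iteration 1: beta = 0.0, y = 1.8575 + 0.0*(1.8575 - 1.8575) = 1.8575
  grad(y) = 24.575, v = y - alpha*grad = 0.9114
  prox(v) = soft_thresh(0.9114, 0.1093) = 0.802
Iteration 2: beta = 0.3333, y = 0.802 + 0.3333*(0.802 - 1.8575) = 0.4502
  grad(y) = 10.502, v = y - alpha*grad = 0.0459
  prox(v) = soft_thresh(0.0459, 0.1093) = 0.0
f(x_2) = 5*0.0^2 + 6*0.0 + 2.84*|0.0| = 0.0


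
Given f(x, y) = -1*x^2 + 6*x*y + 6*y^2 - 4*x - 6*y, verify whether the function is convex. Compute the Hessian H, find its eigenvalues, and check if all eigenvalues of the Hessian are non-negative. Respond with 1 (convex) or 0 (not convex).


The Hessian of f(x,y) = -1*x^2 + 6*x*y + 6*y^2 - 4*x - 6*y is:
H = [[-2, 6], [6, 12]]
Trace = -2 + 12 = 10
Determinant = -2*12 - (6)^2 = -60
Discriminant = (10)^2 - 4*-60 = 340.0
Eigenvalues: lambda_1 = -4.2195, lambda_2 = 14.2195
The function is not convex.

0


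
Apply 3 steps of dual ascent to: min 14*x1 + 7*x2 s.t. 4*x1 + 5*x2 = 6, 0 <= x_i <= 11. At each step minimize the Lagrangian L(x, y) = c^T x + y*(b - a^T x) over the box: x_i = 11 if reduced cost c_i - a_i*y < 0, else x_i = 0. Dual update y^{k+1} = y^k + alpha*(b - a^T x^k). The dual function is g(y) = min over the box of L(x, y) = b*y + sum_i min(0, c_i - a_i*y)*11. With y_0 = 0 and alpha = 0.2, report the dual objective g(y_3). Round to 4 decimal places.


Dual ascent for LP: min 14*x1 + 7*x2, 4*x1 + 5*x2 = 6, 0 <= x_i <= 11
Step 1: y^k = 0.0, reduced costs: (14.0, 7.0)
  x^k = (0.0, 0.0), subgradient = b - a^T x = 6.0
  y^{k+1} = 0.0 + 0.2*6.0 = 1.2
Step 2: y^k = 1.2, reduced costs: (9.2, 1.0)
  x^k = (0.0, 0.0), subgradient = b - a^T x = 6.0
  y^{k+1} = 1.2 + 0.2*6.0 = 2.4
Step 3: y^k = 2.4, reduced costs: (4.4, -5.0)
  x^k = (0.0, 11.0), subgradient = b - a^T x = -49.0
  y^{k+1} = 2.4 + 0.2*-49.0 = -7.4
Dual objective at y_3 = -7.4: reduced costs (43.6, 44.0), box minimizer x = (0.0, 0.0)
g(y_3) = b*y + (c1 - a1*y)*x1 + (c2 - a2*y)*x2 = 6*(-7.4) + 43.6*0.0 + 44.0*0.0 = -44.4 + 0.0 + 0.0 = -44.4


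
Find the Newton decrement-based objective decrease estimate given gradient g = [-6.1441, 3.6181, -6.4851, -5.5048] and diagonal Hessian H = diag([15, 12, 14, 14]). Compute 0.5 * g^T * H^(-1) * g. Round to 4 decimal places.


Step 1: H is diagonal, so H^(-1) * g = [-0.4096, 0.3015, -0.4632, -0.3932].
Step 2: g^T H^(-1) g = sum_i g_i^2 / H_ii
  = (-6.1441)^2/15 + (3.6181)^2/12 + (-6.4851)^2/14 + (-5.5048)^2/14
  = 2.5167 + 1.0909 + 3.004 + 2.1645 = 8.7761
Step 3: Objective decrease = 0.5 * g^T H^(-1) g = 4.388


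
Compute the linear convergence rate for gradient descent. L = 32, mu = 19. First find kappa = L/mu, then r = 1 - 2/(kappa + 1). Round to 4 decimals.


Step 1: Compute the condition number.
kappa = L/mu = 32/19 = 1.6842
Step 2: Compute the convergence rate.
r = 1 - 2/(kappa + 1) = 1 - 2*mu/(L + mu) = (L - mu)/(L + mu) = 13/51 = 0.2549


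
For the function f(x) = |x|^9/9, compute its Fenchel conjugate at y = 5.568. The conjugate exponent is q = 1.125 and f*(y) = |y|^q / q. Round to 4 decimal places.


The conjugate exponent q satisfies 1/p + 1/q = 1.
p = 9, so q = 9/(9 - 1) = 1.125
|y|^q = 5.568^1.125 = 6.901
f*(5.568) = 6.901 / 1.125 = 6.1342


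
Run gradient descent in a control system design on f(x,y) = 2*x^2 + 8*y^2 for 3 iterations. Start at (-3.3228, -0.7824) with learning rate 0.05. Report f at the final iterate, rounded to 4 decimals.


Gradient descent on f(x,y) = 2*x^2 + 8*y^2.
Starting point: (-3.3228, -0.7824), alpha = 0.05
Step 1: grad_x = 2*2*-3.3228 = -13.2912, grad_y = 2*8*-0.7824 = -12.5184
  x_1 = -3.3228 - 0.05*-13.2912 = -2.6582
  y_1 = -0.7824 - 0.05*-12.5184 = -0.1565
Step 2: grad_x = 2*2*-2.6582 = -10.633, grad_y = 2*8*-0.1565 = -2.5037
  x_2 = -2.6582 - 0.05*-10.633 = -2.1266
  y_2 = -0.1565 - 0.05*-2.5037 = -0.0313
Step 3: grad_x = 2*2*-2.1266 = -8.5064, grad_y = 2*8*-0.0313 = -0.5007
  x_3 = -2.1266 - 0.05*-8.5064 = -1.7013
  y_3 = -0.0313 - 0.05*-0.5007 = -0.0063
f(-1.7013, -0.0063) = 2*(-1.7013)^2 + 8*(-0.0063)^2 = 5.789


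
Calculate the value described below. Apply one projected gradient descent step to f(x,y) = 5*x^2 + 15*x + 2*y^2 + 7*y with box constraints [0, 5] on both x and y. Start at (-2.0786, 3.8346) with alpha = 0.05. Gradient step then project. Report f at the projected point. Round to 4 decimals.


Step 1: Compute gradient at (-2.0786, 3.8346).
grad_x = 2*5*-2.0786 + 15 = -5.786
grad_y = 2*2*3.8346 + 7 = 22.3384
Step 2: Gradient step.
x_raw = -2.0786 - 0.05*-5.786 = -1.7893
y_raw = 3.8346 - 0.05*22.3384 = 2.7177
Step 3: Project onto [0, 5].
x_proj = clip(-1.7893) = 0.0
y_proj = clip(2.7177) = 2.7177
Step 4: Evaluate f.
f(0.0, 2.7177) = 33.7953


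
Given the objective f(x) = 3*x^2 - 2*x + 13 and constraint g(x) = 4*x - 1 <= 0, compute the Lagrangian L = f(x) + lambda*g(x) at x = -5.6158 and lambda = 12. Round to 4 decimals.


Step 1: Evaluate f(x).
f(-5.6158) = 3*(-5.6158)^2 - 2*(-5.6158) + 13 = 118.8432
Step 2: Evaluate g(x).
g(-5.6158) = 4*-5.6158 - 1 = -23.4632
Step 3: Compute Lagrangian.
L = 118.8432 + 12*-23.4632 = -162.7152


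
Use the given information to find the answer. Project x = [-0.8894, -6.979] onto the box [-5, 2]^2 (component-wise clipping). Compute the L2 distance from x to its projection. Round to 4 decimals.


Project each component onto [-5, 2].
clip(-0.8894) = -0.8894, clip(-6.979) = -5.0
Projection = [-0.8894, -5.0]
Squared diffs: [0.0, 3.9164]
Distance = sqrt(3.9164) = 1.979


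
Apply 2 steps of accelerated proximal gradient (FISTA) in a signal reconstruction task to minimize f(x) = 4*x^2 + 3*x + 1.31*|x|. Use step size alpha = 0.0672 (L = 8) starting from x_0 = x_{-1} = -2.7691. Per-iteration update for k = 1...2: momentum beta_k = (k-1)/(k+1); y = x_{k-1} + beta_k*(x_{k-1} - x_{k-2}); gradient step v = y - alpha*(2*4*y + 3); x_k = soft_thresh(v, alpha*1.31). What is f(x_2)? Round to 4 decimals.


FISTA on f(x) = 4*x^2 + 3*x + 1.31*|x|
L = 8, alpha = 0.0672
Iteration 1: beta = 0.0, y = -2.7691 + 0.0*(-2.7691 + 2.7691) = -2.7691
  grad(y) = -19.1528, v = y - alpha*grad = -1.482
  prox(v) = soft_thresh(-1.482, 0.088) = -1.394
Iteration 2: beta = 0.3333, y = -1.394 + 0.3333*(-1.394 + 2.7691) = -0.9356
  grad(y) = -4.4851, v = y - alpha*grad = -0.6342
  prox(v) = soft_thresh(-0.6342, 0.088) = -0.5462
f(x_2) = 4*(-0.5462)^2 + 3*(-0.5462) + 1.31*|-0.5462| = 0.2703


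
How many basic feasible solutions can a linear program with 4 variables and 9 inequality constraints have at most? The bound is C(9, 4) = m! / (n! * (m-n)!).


Each vertex corresponds to some choice of n active constraints out of m, so the number of vertices is at most C(m, n) = m! / (n!(m-n)!).
m = 9, n = 4
Numerator: 9 * 8 * 7 * 6
Denominator: 4! = 24
C(9, 4) = 126
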